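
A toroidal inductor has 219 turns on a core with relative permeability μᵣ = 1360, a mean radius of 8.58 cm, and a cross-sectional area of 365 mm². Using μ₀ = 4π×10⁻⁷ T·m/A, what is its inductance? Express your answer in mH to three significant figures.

For a thin toroid, L = μ₀μᵣN²A/(2πR).
L = (4π×10⁻⁷)(1360)(219)²(3.650×10^-4) / (2π×8.580×10^-2 m) = 5.550×10^-2 H.

L ≈ 55.5 mH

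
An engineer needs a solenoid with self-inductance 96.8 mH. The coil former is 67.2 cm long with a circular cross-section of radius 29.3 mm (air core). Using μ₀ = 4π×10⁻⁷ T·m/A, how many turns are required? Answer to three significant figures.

N ≈ 4380 turns

A = πr² = π(2.930×10^-2 m)² = 2.697×10^-3 m².
From L = μ₀N²A/ℓ, N = √(Lℓ / (μ₀A)).
N = √[(9.680×10^-2)(0.672) / ((4π×10⁻⁷)×2.697×10^-3)] = √(1.919×10^7) ≈ 4381.0.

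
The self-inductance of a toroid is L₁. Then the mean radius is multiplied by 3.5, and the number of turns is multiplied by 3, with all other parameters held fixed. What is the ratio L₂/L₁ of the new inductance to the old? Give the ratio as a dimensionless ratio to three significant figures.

L₂/L₁ = 2.57

For a toroid, L ∝ μᵣN²A/R.
L₂/L₁ = (3.5)^-1 × (3)^2 = 2.57.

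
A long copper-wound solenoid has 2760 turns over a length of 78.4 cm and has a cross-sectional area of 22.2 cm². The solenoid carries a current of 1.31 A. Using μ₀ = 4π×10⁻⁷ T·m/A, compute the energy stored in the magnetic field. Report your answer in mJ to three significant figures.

U ≈ 23.3 mJ

A = 22.2 cm² = 2.220×10^-3 m².
L = μ₀N²A/ℓ = (4π×10⁻⁷)(2760)²(2.220×10^-3)/(0.784) = 2.711×10^-2 H.
U = ½LI² = ½(2.711×10^-2)(1.31)² = 2.326×10^-2 J.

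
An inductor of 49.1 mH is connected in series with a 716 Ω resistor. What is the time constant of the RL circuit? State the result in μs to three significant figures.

τ = L/R = (4.910×10^-2 H)/(716 Ω) = 6.858×10^-5 s.

τ ≈ 68.6 μs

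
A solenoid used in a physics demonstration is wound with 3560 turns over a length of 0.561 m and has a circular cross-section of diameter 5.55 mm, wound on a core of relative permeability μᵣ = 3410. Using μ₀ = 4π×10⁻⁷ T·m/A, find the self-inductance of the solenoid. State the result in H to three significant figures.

A = π(d/2)² = π(2.775×10^-3 m)² = 2.419×10^-5 m².
For a long solenoid, L = μ₀μᵣN²A/ℓ.
L = (4π×10⁻⁷)(3410)(3560)²(2.419×10^-5)/(0.561 m) = 2.342 H.

L ≈ 2.34 H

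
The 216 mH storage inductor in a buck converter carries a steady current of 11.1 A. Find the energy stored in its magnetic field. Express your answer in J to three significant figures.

Stored magnetic energy: U = ½LI².
U = ½(0.216 H)(11.1 A)² = 13.31 J.

U ≈ 13.3 J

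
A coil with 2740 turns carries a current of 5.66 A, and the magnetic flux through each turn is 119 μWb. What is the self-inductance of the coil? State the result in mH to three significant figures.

L ≈ 57.6 mH

Self-inductance is defined by L = NΦ_B/I (flux linkage over current).
L = (2740)(1.190×10^-4 Wb)/(5.66 A) = 5.761×10^-2 H.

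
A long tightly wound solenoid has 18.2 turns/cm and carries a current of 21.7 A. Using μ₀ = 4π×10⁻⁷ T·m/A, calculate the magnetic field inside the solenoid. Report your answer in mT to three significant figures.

B ≈ 49.6 mT

Inside a long solenoid, B = μ₀nI.
B = (4π×10⁻⁷)(1.820×10^3 m⁻¹)(21.7 A) = 4.963×10^-2 T.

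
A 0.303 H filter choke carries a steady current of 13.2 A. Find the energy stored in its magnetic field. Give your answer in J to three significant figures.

Stored magnetic energy: U = ½LI².
U = ½(0.303 H)(13.2 A)² = 26.4 J.

U ≈ 26.4 J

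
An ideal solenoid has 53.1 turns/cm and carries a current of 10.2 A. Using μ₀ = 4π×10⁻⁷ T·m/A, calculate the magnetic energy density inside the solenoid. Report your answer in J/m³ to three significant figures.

B = μ₀nI = (4π×10⁻⁷)(5.310×10^3)(10.2) = 6.806×10^-2 T.
u = B²/(2μ₀) = (6.806×10^-2)²/(2×4π×10⁻⁷) = 1.843×10^3 J/m³.

u ≈ 1840 J/m³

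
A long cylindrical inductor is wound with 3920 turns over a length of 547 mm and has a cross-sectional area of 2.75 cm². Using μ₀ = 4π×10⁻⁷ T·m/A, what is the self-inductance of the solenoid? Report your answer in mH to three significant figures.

A = 2.75 cm² = 2.750×10^-4 m².
For a long solenoid, L = μ₀N²A/ℓ.
L = (4π×10⁻⁷)(3920)²(2.750×10^-4)/(0.547 m) = 9.708×10^-3 H.

L ≈ 9.71 mH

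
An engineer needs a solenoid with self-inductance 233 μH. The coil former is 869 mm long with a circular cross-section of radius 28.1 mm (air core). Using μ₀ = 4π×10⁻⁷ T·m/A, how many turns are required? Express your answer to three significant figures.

A = πr² = π(2.810×10^-2 m)² = 2.481×10^-3 m².
From L = μ₀N²A/ℓ, N = √(Lℓ / (μ₀A)).
N = √[(2.330×10^-4)(0.869) / ((4π×10⁻⁷)×2.481×10^-3)] = √(6.495×10^4) ≈ 254.9.

N ≈ 255 turns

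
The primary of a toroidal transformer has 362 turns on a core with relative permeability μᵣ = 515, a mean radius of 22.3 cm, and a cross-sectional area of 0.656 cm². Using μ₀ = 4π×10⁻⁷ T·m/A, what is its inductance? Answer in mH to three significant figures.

L ≈ 3.97 mH

For a thin toroid, L = μ₀μᵣN²A/(2πR).
L = (4π×10⁻⁷)(515)(362)²(6.560×10^-5) / (2π×0.223 m) = 3.971×10^-3 H.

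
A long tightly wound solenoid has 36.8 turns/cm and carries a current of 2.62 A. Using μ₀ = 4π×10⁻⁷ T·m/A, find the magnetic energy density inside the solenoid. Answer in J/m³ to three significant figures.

B = μ₀nI = (4π×10⁻⁷)(3.680×10^3)(2.62) = 1.212×10^-2 T.
u = B²/(2μ₀) = (1.212×10^-2)²/(2×4π×10⁻⁷) = 58.41 J/m³.

u ≈ 58.4 J/m³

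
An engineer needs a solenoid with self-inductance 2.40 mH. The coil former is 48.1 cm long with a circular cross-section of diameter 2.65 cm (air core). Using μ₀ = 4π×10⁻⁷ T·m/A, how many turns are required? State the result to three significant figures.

A = π(d/2)² = π(1.325×10^-2 m)² = 5.515×10^-4 m².
From L = μ₀N²A/ℓ, N = √(Lℓ / (μ₀A)).
N = √[(2.400×10^-3)(0.481) / ((4π×10⁻⁷)×5.515×10^-4)] = √(1.666×10^6) ≈ 1290.6.

N ≈ 1290 turns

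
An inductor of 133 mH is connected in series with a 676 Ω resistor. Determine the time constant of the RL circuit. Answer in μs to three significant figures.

τ ≈ 197 μs

τ = L/R = (0.133 H)/(676 Ω) = 1.967×10^-4 s.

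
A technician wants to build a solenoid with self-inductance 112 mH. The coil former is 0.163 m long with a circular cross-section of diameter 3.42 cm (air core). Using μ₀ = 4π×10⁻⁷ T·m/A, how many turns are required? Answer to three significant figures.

A = π(d/2)² = π(1.710×10^-2 m)² = 9.186×10^-4 m².
From L = μ₀N²A/ℓ, N = √(Lℓ / (μ₀A)).
N = √[(0.112)(0.163) / ((4π×10⁻⁷)×9.186×10^-4)] = √(1.581×10^7) ≈ 3976.7.

N ≈ 3980 turns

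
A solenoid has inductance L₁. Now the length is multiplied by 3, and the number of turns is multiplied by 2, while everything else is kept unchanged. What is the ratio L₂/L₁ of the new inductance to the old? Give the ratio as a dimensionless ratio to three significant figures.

For a solenoid, L ∝ μᵣN²A/ℓ.
L₂/L₁ = (3)^-1 × (2)^2 = 1.33.

L₂/L₁ = 1.33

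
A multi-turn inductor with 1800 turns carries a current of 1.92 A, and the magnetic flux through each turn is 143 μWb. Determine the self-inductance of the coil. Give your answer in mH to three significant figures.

L ≈ 134 mH

Self-inductance is defined by L = NΦ_B/I (flux linkage over current).
L = (1800)(1.430×10^-4 Wb)/(1.92 A) = 0.1341 H.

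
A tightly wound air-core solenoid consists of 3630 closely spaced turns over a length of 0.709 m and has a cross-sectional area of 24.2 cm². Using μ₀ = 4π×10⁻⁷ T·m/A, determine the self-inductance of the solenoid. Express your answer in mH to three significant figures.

L ≈ 56.5 mH

A = 24.2 cm² = 2.420×10^-3 m².
For a long solenoid, L = μ₀N²A/ℓ.
L = (4π×10⁻⁷)(3630)²(2.420×10^-3)/(0.709 m) = 5.652×10^-2 H.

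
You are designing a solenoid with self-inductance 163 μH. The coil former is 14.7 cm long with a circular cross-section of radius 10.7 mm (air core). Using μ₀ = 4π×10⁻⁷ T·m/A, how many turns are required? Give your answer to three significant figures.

N ≈ 230 turns

A = πr² = π(1.070×10^-2 m)² = 3.597×10^-4 m².
From L = μ₀N²A/ℓ, N = √(Lℓ / (μ₀A)).
N = √[(1.630×10^-4)(0.147) / ((4π×10⁻⁷)×3.597×10^-4)] = √(5.301×10^4) ≈ 230.2.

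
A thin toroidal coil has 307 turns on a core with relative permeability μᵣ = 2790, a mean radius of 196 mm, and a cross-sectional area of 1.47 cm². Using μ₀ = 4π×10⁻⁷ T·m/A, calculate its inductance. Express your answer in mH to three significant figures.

L ≈ 39.4 mH

For a thin toroid, L = μ₀μᵣN²A/(2πR).
L = (4π×10⁻⁷)(2790)(307)²(1.470×10^-4) / (2π×0.196 m) = 3.944×10^-2 H.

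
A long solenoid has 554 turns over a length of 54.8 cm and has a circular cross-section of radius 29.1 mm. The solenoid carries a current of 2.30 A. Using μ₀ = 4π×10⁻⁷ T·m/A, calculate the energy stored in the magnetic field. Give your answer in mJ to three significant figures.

A = πr² = π(2.910×10^-2 m)² = 2.660×10^-3 m².
L = μ₀N²A/ℓ = (4π×10⁻⁷)(554)²(2.660×10^-3)/(0.548) = 1.872×10^-3 H.
U = ½LI² = ½(1.872×10^-3)(2.30)² = 4.952×10^-3 J.

U ≈ 4.95 mJ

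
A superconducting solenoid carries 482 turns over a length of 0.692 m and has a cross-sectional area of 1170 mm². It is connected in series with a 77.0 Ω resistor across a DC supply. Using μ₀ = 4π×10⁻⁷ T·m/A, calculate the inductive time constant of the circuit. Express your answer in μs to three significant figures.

A = 1170 mm² = 1.170×10^-3 m².
L = μ₀N²A/ℓ = (4π×10⁻⁷)(482)²(1.170×10^-3)/(0.692) = 4.936×10^-4 H.
τ = L/R = (4.936×10^-4)/(77.0) = 6.411×10^-6 s.

τ ≈ 6.41 μs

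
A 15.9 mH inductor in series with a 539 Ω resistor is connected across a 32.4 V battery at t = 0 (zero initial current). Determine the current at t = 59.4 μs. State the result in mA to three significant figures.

τ = L/R = 1.590×10^-2/539 = 2.950×10^-5 s; final current I_∞ = ε/R = 32.4/539 = 6.011×10^-2 A.
I(t) = I_∞(1 − e^(−t/τ)) with t/τ = 2.014.
I = (6.011×10^-2)(1 − e^(−2.014)) = 5.209×10^-2 A.

I ≈ 52.1 mA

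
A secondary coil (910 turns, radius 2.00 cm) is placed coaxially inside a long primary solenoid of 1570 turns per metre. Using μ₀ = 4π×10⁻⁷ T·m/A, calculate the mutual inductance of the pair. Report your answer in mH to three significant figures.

The outer solenoid produces a uniform field B₁ = μ₀n₁I₁ across the inner coil,
so the flux linkage is N₂Φ = N₂B₁A₂ = μ₀n₁N₂A₂·I₁, giving M = μ₀n₁N₂A₂.
A₂ = πr² = π(2.000×10^-2 m)² = 1.257×10^-3 m².
M = (4π×10⁻⁷)(1570)(910)(1.257×10^-3) = 2.256×10^-3 H.

M ≈ 2.26 mH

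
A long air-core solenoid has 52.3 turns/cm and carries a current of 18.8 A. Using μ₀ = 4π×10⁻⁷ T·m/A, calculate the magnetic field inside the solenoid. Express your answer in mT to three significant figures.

B ≈ 124 mT

Inside a long solenoid, B = μ₀nI.
B = (4π×10⁻⁷)(5.230×10^3 m⁻¹)(18.8 A) = 0.1236 T.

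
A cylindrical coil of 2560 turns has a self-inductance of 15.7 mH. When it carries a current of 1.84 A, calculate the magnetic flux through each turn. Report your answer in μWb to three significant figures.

Φ_B ≈ 11.3 μWb

From L = NΦ_B/I, the flux per turn is Φ_B = LI/N.
Φ_B = (1.570×10^-2 H)(1.84 A)/2560 = 1.128×10^-5 Wb.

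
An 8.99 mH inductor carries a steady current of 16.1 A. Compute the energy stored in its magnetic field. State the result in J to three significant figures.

U ≈ 1.17 J

Stored magnetic energy: U = ½LI².
U = ½(8.990×10^-3 H)(16.1 A)² = 1.165 J.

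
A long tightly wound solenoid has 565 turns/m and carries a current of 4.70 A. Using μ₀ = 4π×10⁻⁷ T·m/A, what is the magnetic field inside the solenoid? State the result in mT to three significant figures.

Inside a long solenoid, B = μ₀nI.
B = (4π×10⁻⁷)(565 m⁻¹)(4.70 A) = 3.337×10^-3 T.

B ≈ 3.34 mT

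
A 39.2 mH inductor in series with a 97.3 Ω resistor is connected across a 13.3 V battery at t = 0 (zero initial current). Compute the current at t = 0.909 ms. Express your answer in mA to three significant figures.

I ≈ 122 mA

τ = L/R = 3.920×10^-2/97.3 = 4.029×10^-4 s; final current I_∞ = ε/R = 13.3/97.3 = 0.1367 A.
I(t) = I_∞(1 − e^(−t/τ)) with t/τ = 2.256.
I = (0.1367)(1 − e^(−2.256)) = 0.1224 A.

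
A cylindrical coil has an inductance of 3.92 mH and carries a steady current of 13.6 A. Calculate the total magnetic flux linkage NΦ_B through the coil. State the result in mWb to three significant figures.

From L = NΦ_B/I, the flux linkage is NΦ_B = LI.
NΦ_B = (3.920×10^-3 H)(13.6 A) = 5.331×10^-2 Wb.

NΦ_B ≈ 53.3 mWb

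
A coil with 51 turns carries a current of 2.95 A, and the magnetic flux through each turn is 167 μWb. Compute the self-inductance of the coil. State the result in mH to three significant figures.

L ≈ 2.89 mH

Self-inductance is defined by L = NΦ_B/I (flux linkage over current).
L = (51)(1.670×10^-4 Wb)/(2.95 A) = 2.887×10^-3 H.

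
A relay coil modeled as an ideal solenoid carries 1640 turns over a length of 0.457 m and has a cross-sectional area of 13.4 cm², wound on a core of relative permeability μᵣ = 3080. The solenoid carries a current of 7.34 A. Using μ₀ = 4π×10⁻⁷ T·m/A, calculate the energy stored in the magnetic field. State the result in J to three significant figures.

A = 13.4 cm² = 1.340×10^-3 m².
L = μ₀μᵣN²A/ℓ = (4π×10⁻⁷)(3080)(1640)²(1.340×10^-3)/(0.457) = 30.52 H.
U = ½LI² = ½(30.52)(7.34)² = 822.2 J.

U ≈ 822 J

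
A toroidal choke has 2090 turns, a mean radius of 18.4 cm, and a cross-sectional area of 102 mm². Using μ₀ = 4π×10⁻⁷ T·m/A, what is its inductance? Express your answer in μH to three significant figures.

For a thin toroid, L = μ₀N²A/(2πR).
L = (4π×10⁻⁷)(2090)²(1.020×10^-4) / (2π×0.184 m) = 4.843×10^-4 H.

L ≈ 484 μH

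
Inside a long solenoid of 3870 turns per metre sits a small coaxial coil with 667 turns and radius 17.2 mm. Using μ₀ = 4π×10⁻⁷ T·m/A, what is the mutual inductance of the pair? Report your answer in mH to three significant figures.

The outer solenoid produces a uniform field B₁ = μ₀n₁I₁ across the inner coil,
so the flux linkage is N₂Φ = N₂B₁A₂ = μ₀n₁N₂A₂·I₁, giving M = μ₀n₁N₂A₂.
A₂ = πr² = π(1.720×10^-2 m)² = 9.294×10^-4 m².
M = (4π×10⁻⁷)(3870)(667)(9.294×10^-4) = 3.0148×10^-3 H.

M ≈ 3.01 mH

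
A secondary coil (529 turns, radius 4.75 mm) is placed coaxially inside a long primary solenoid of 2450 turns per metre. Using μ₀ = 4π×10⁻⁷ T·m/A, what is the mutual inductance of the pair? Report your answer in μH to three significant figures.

The outer solenoid produces a uniform field B₁ = μ₀n₁I₁ across the inner coil,
so the flux linkage is N₂Φ = N₂B₁A₂ = μ₀n₁N₂A₂·I₁, giving M = μ₀n₁N₂A₂.
A₂ = πr² = π(4.750×10^-3 m)² = 7.088×10^-5 m².
M = (4π×10⁻⁷)(2450)(529)(7.088×10^-5) = 1.154×10^-4 H.

M ≈ 115 μH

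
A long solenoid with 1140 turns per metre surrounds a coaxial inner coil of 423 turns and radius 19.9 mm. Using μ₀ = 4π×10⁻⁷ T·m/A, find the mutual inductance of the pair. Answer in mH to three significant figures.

M ≈ 0.754 mH

The outer solenoid produces a uniform field B₁ = μ₀n₁I₁ across the inner coil,
so the flux linkage is N₂Φ = N₂B₁A₂ = μ₀n₁N₂A₂·I₁, giving M = μ₀n₁N₂A₂.
A₂ = πr² = π(1.990×10^-2 m)² = 1.244×10^-3 m².
M = (4π×10⁻⁷)(1140)(423)(1.244×10^-3) = 7.539×10^-4 H.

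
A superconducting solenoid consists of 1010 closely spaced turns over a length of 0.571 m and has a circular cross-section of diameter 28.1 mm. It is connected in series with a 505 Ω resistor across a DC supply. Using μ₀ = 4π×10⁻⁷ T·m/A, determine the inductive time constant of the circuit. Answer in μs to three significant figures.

A = π(d/2)² = π(1.405×10^-2 m)² = 6.202×10^-4 m².
L = μ₀N²A/ℓ = (4π×10⁻⁷)(1010)²(6.202×10^-4)/(0.571) = 1.392×10^-3 H.
τ = L/R = (1.392×10^-3)/(505) = 2.757×10^-6 s.

τ ≈ 2.76 μs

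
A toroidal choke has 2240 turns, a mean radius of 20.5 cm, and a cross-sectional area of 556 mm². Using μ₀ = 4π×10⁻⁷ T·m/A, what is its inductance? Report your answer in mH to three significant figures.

For a thin toroid, L = μ₀N²A/(2πR).
L = (4π×10⁻⁷)(2240)²(5.560×10^-4) / (2π×0.205 m) = 2.722×10^-3 H.

L ≈ 2.72 mH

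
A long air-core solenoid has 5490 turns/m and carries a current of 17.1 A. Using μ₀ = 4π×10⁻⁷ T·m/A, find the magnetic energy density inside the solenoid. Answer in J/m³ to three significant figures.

u ≈ 5540 J/m³

B = μ₀nI = (4π×10⁻⁷)(5.490×10^3)(17.1) = 0.118 T.
u = B²/(2μ₀) = (0.118)²/(2×4π×10⁻⁷) = 5.538×10^3 J/m³.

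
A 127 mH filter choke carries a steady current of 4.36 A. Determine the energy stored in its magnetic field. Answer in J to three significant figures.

U ≈ 1.21 J

Stored magnetic energy: U = ½LI².
U = ½(0.127 H)(4.36 A)² = 1.207 J.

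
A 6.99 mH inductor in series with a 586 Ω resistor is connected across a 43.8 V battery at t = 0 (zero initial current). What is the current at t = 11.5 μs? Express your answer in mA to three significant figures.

I ≈ 46.2 mA

τ = L/R = 6.990×10^-3/586 = 1.193×10^-5 s; final current I_∞ = ε/R = 43.8/586 = 7.474×10^-2 A.
I(t) = I_∞(1 − e^(−t/τ)) with t/τ = 0.964.
I = (7.474×10^-2)(1 − e^(−0.964)) = 4.624×10^-2 A.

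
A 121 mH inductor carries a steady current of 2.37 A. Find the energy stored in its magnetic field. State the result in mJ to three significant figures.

U ≈ 340 mJ

Stored magnetic energy: U = ½LI².
U = ½(0.121 H)(2.37 A)² = 0.3398 J.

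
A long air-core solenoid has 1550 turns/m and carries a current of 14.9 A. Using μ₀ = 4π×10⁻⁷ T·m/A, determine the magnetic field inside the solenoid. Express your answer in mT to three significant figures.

B ≈ 29.0 mT

Inside a long solenoid, B = μ₀nI.
B = (4π×10⁻⁷)(1.550×10^3 m⁻¹)(14.9 A) = 2.902×10^-2 T.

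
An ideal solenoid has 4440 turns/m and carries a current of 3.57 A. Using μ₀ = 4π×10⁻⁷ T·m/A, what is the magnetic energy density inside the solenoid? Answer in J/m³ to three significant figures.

u ≈ 158 J/m³

B = μ₀nI = (4π×10⁻⁷)(4.440×10^3)(3.57) = 1.992×10^-2 T.
u = B²/(2μ₀) = (1.992×10^-2)²/(2×4π×10⁻⁷) = 157.9 J/m³.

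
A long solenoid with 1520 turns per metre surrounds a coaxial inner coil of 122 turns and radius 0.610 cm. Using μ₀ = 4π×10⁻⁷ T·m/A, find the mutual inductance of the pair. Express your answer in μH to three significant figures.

M ≈ 27.2 μH

The outer solenoid produces a uniform field B₁ = μ₀n₁I₁ across the inner coil,
so the flux linkage is N₂Φ = N₂B₁A₂ = μ₀n₁N₂A₂·I₁, giving M = μ₀n₁N₂A₂.
A₂ = πr² = π(6.100×10^-3 m)² = 1.169×10^-4 m².
M = (4π×10⁻⁷)(1520)(122)(1.169×10^-4) = 2.724×10^-5 H.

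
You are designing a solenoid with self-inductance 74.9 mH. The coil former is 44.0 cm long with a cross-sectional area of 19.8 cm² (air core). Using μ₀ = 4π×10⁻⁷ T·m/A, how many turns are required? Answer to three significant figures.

N ≈ 3640 turns

A = 19.8 cm² = 1.980×10^-3 m².
From L = μ₀N²A/ℓ, N = √(Lℓ / (μ₀A)).
N = √[(7.490×10^-2)(0.44) / ((4π×10⁻⁷)×1.980×10^-3)] = √(1.3245×10^7) ≈ 3639.4.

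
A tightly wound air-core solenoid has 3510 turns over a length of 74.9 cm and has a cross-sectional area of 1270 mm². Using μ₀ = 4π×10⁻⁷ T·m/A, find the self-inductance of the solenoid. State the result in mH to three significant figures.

L ≈ 26.3 mH

A = 1270 mm² = 1.270×10^-3 m².
For a long solenoid, L = μ₀N²A/ℓ.
L = (4π×10⁻⁷)(3510)²(1.270×10^-3)/(0.749 m) = 2.625×10^-2 H.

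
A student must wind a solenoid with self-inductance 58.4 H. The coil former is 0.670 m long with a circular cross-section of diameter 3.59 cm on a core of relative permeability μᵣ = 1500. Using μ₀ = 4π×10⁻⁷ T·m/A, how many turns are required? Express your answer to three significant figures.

N ≈ 4530 turns

A = π(d/2)² = π(1.795×10^-2 m)² = 1.012×10^-3 m².
From L = μ₀μᵣN²A/ℓ, N = √(Lℓ / (μ₀μᵣA)).
N = √[(58.4)(0.67) / ((4π×10⁻⁷)(1500)×1.012×10^-3)] = √(2.051×10^7) ≈ 4528.5.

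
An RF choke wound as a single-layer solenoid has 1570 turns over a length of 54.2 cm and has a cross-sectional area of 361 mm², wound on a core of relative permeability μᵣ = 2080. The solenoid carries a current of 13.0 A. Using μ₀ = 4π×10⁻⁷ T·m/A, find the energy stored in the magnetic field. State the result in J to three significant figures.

U ≈ 363 J

A = 361 mm² = 3.610×10^-4 m².
L = μ₀μᵣN²A/ℓ = (4π×10⁻⁷)(2080)(1570)²(3.610×10^-4)/(0.542) = 4.291 H.
U = ½LI² = ½(4.291)(13.0)² = 362.6 J.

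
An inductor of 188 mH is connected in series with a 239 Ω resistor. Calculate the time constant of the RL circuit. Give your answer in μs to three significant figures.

τ ≈ 787 μs

τ = L/R = (0.188 H)/(239 Ω) = 7.866×10^-4 s.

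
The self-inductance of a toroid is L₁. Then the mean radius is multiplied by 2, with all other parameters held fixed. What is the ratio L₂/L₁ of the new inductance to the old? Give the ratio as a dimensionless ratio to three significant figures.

For a toroid, L ∝ μᵣN²A/R.
L₂/L₁ = (2)^-1 = 0.500.

L₂/L₁ = 0.500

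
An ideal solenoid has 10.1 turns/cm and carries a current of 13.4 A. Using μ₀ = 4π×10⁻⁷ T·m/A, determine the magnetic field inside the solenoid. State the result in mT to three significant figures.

B ≈ 17.0 mT

Inside a long solenoid, B = μ₀nI.
B = (4π×10⁻⁷)(1.010×10^3 m⁻¹)(13.4 A) = 1.701×10^-2 T.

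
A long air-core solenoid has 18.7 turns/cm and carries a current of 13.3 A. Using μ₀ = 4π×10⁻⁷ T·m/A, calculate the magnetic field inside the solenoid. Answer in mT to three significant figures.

Inside a long solenoid, B = μ₀nI.
B = (4π×10⁻⁷)(1.870×10^3 m⁻¹)(13.3 A) = 3.125×10^-2 T.

B ≈ 31.3 mT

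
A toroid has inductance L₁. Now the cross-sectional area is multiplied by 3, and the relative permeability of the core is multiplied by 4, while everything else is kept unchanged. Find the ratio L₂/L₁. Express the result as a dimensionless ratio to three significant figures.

For a toroid, L ∝ μᵣN²A/R.
L₂/L₁ = (3) × (4) = 12.0.

L₂/L₁ = 12.0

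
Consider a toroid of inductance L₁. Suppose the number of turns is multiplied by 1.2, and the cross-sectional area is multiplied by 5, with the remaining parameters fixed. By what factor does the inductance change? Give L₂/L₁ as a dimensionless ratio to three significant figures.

L₂/L₁ = 7.20

For a toroid, L ∝ μᵣN²A/R.
L₂/L₁ = (1.2)^2 × (5) = 7.20.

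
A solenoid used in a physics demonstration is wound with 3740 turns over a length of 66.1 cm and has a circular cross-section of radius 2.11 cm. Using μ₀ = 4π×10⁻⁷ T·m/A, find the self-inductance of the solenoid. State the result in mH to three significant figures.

L ≈ 37.2 mH

A = πr² = π(2.110×10^-2 m)² = 1.399×10^-3 m².
For a long solenoid, L = μ₀N²A/ℓ.
L = (4π×10⁻⁷)(3740)²(1.399×10^-3)/(0.661 m) = 3.719×10^-2 H.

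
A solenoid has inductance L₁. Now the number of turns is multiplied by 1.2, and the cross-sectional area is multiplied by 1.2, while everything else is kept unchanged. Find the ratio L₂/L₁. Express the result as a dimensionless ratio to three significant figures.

L₂/L₁ = 1.73

For a solenoid, L ∝ μᵣN²A/ℓ.
L₂/L₁ = (1.2)^2 × (1.2) = 1.73.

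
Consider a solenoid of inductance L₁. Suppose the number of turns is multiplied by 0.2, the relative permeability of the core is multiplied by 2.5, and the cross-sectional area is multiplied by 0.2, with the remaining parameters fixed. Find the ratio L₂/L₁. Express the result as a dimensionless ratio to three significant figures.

L₂/L₁ = 0.0200

For a solenoid, L ∝ μᵣN²A/ℓ.
L₂/L₁ = (0.2)^2 × (2.5) × (0.2) = 0.0200.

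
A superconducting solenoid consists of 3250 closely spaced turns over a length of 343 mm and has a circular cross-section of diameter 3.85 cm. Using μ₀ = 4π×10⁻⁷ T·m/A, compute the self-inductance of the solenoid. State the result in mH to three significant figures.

A = π(d/2)² = π(1.925×10^-2 m)² = 1.164×10^-3 m².
For a long solenoid, L = μ₀N²A/ℓ.
L = (4π×10⁻⁷)(3250)²(1.164×10^-3)/(0.343 m) = 4.50499×10^-2 H.

L ≈ 45.0 mH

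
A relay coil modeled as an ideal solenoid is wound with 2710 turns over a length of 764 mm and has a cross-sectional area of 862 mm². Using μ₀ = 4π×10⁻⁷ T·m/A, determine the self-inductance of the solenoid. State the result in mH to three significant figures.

L ≈ 10.4 mH

A = 862 mm² = 8.620×10^-4 m².
For a long solenoid, L = μ₀N²A/ℓ.
L = (4π×10⁻⁷)(2710)²(8.620×10^-4)/(0.764 m) = 1.041×10^-2 H.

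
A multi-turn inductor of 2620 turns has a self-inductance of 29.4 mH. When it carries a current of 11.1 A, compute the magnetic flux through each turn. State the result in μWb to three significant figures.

From L = NΦ_B/I, the flux per turn is Φ_B = LI/N.
Φ_B = (2.940×10^-2 H)(11.1 A)/2620 = 1.246×10^-4 Wb.

Φ_B ≈ 125 μWb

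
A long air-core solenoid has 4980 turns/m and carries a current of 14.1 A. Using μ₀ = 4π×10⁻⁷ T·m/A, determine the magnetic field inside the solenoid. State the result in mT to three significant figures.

B ≈ 88.2 mT

Inside a long solenoid, B = μ₀nI.
B = (4π×10⁻⁷)(4.980×10^3 m⁻¹)(14.1 A) = 8.824×10^-2 T.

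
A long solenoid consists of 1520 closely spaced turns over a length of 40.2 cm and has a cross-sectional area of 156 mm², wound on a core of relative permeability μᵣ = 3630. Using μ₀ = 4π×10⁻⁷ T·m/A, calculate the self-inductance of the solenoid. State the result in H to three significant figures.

L ≈ 4.09 H

A = 156 mm² = 1.560×10^-4 m².
For a long solenoid, L = μ₀μᵣN²A/ℓ.
L = (4π×10⁻⁷)(3630)(1520)²(1.560×10^-4)/(0.402 m) = 4.09 H.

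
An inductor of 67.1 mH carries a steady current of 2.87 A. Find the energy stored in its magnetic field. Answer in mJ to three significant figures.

Stored magnetic energy: U = ½LI².
U = ½(6.710×10^-2 H)(2.87 A)² = 0.2763 J.

U ≈ 276 mJ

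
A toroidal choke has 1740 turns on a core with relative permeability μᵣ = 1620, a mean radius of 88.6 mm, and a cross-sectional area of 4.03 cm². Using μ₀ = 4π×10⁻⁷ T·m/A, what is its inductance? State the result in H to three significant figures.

For a thin toroid, L = μ₀μᵣN²A/(2πR).
L = (4π×10⁻⁷)(1620)(1740)²(4.030×10^-4) / (2π×8.860×10^-2 m) = 4.462 H.

L ≈ 4.46 H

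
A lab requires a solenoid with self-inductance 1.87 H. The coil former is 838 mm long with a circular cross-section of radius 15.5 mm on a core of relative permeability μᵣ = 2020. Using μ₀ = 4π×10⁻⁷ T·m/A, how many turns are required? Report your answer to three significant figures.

A = πr² = π(1.550×10^-2 m)² = 7.548×10^-4 m².
From L = μ₀μᵣN²A/ℓ, N = √(Lℓ / (μ₀μᵣA)).
N = √[(1.87)(0.838) / ((4π×10⁻⁷)(2020)×7.548×10^-4)] = √(8.179×10^5) ≈ 904.4.

N ≈ 904 turns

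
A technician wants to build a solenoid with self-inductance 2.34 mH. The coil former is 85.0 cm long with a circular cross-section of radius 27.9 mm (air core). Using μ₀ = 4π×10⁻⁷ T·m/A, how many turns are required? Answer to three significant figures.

A = πr² = π(2.790×10^-2 m)² = 2.445×10^-3 m².
From L = μ₀N²A/ℓ, N = √(Lℓ / (μ₀A)).
N = √[(2.340×10^-3)(0.85) / ((4π×10⁻⁷)×2.445×10^-3)] = √(6.472×10^5) ≈ 804.5.

N ≈ 805 turns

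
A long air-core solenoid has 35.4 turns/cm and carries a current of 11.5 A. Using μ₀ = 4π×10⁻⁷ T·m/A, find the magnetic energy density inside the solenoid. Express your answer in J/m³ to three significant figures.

u ≈ 1040 J/m³

B = μ₀nI = (4π×10⁻⁷)(3.540×10^3)(11.5) = 5.116×10^-2 T.
u = B²/(2μ₀) = (5.116×10^-2)²/(2×4π×10⁻⁷) = 1.041×10^3 J/m³.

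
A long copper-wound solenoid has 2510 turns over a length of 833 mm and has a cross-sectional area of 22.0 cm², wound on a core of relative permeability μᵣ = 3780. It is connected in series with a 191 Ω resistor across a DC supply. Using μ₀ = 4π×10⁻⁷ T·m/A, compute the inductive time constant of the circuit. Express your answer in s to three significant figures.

A = 22.0 cm² = 2.200×10^-3 m².
L = μ₀μᵣN²A/ℓ = (4π×10⁻⁷)(3780)(2510)²(2.200×10^-3)/(0.833) = 79.04 H.
τ = L/R = (79.04)/(191) = 0.4138 s.

τ ≈ 0.414 s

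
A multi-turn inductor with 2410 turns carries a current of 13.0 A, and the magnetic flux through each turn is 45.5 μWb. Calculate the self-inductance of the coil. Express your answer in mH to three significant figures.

Self-inductance is defined by L = NΦ_B/I (flux linkage over current).
L = (2410)(4.550×10^-5 Wb)/(13.0 A) = 8.435×10^-3 H.

L ≈ 8.44 mH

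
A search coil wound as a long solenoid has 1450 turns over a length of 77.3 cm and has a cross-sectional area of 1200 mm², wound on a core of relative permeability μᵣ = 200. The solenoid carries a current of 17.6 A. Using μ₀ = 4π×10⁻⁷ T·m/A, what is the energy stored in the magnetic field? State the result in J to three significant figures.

A = 1200 mm² = 1.200×10^-3 m².
L = μ₀μᵣN²A/ℓ = (4π×10⁻⁷)(200)(1450)²(1.200×10^-3)/(0.773) = 0.8203 H.
U = ½LI² = ½(0.8203)(17.6)² = 127 J.

U ≈ 127 J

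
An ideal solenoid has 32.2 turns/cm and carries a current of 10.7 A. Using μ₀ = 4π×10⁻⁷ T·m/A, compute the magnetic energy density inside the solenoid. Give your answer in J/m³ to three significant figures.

B = μ₀nI = (4π×10⁻⁷)(3.220×10^3)(10.7) = 4.330×10^-2 T.
u = B²/(2μ₀) = (4.330×10^-2)²/(2×4π×10⁻⁷) = 745.9 J/m³.

u ≈ 746 J/m³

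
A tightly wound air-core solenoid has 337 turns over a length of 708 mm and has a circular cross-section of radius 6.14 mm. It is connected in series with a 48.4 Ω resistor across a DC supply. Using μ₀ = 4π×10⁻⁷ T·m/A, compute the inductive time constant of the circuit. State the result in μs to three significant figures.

τ ≈ 0.493 μs

A = πr² = π(6.140×10^-3 m)² = 1.184×10^-4 m².
L = μ₀N²A/ℓ = (4π×10⁻⁷)(337)²(1.184×10^-4)/(0.708) = 2.387×10^-5 H.
τ = L/R = (2.387×10^-5)/(48.4) = 4.933×10^-7 s.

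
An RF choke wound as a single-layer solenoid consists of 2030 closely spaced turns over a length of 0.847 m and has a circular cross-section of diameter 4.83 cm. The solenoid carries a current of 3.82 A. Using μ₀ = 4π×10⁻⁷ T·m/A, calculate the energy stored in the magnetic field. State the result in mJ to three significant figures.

U ≈ 81.7 mJ

A = π(d/2)² = π(2.415×10^-2 m)² = 1.832×10^-3 m².
L = μ₀N²A/ℓ = (4π×10⁻⁷)(2030)²(1.832×10^-3)/(0.847) = 1.120×10^-2 H.
U = ½LI² = ½(1.120×10^-2)(3.82)² = 8.173×10^-2 J.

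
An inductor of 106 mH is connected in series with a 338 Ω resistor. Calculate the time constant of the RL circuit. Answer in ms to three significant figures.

τ = L/R = (0.106 H)/(338 Ω) = 3.136×10^-4 s.

τ ≈ 0.314 ms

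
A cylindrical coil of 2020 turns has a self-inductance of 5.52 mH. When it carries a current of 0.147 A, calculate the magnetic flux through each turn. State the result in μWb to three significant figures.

Φ_B ≈ 0.402 μWb

From L = NΦ_B/I, the flux per turn is Φ_B = LI/N.
Φ_B = (5.520×10^-3 H)(0.147 A)/2020 = 4.017×10^-7 Wb.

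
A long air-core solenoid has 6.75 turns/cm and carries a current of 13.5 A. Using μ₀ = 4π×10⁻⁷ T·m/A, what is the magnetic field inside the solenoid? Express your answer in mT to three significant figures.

B ≈ 11.5 mT

Inside a long solenoid, B = μ₀nI.
B = (4π×10⁻⁷)(675 m⁻¹)(13.5 A) = 1.145×10^-2 T.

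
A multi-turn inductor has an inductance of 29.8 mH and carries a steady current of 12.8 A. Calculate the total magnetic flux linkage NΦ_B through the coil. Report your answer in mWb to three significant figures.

NΦ_B ≈ 381 mWb

From L = NΦ_B/I, the flux linkage is NΦ_B = LI.
NΦ_B = (2.980×10^-2 H)(12.8 A) = 0.3814 Wb.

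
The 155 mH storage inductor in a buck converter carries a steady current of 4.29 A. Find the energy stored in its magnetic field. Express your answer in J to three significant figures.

Stored magnetic energy: U = ½LI².
U = ½(0.155 H)(4.29 A)² = 1.426 J.

U ≈ 1.43 J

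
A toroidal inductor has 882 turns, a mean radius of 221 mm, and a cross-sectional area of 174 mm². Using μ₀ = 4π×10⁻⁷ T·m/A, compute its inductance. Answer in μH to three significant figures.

For a thin toroid, L = μ₀N²A/(2πR).
L = (4π×10⁻⁷)(882)²(1.740×10^-4) / (2π×0.221 m) = 1.22497×10^-4 H.

L ≈ 122 μH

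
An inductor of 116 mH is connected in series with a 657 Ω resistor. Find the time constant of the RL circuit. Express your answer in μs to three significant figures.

τ = L/R = (0.116 H)/(657 Ω) = 1.766×10^-4 s.

τ ≈ 177 μs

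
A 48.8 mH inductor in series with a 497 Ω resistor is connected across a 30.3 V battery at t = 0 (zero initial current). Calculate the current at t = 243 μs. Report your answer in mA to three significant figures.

I ≈ 55.8 mA

τ = L/R = 4.880×10^-2/497 = 9.819×10^-5 s; final current I_∞ = ε/R = 30.3/497 = 6.097×10^-2 A.
I(t) = I_∞(1 − e^(−t/τ)) with t/τ = 2.475.
I = (6.097×10^-2)(1 − e^(−2.475)) = 5.583×10^-2 A.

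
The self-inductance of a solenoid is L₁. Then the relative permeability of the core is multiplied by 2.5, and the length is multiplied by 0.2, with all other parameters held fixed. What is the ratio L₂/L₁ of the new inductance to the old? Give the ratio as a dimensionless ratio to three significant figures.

For a solenoid, L ∝ μᵣN²A/ℓ.
L₂/L₁ = (2.5) × (0.2)^-1 = 12.5.

L₂/L₁ = 12.5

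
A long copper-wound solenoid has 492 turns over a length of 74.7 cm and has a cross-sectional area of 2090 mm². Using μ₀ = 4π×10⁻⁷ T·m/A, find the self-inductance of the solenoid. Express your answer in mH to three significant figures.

A = 2090 mm² = 2.090×10^-3 m².
For a long solenoid, L = μ₀N²A/ℓ.
L = (4π×10⁻⁷)(492)²(2.090×10^-3)/(0.747 m) = 8.511×10^-4 H.

L ≈ 0.851 mH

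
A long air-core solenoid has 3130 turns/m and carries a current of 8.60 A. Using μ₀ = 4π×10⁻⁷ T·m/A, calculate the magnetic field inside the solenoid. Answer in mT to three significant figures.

Inside a long solenoid, B = μ₀nI.
B = (4π×10⁻⁷)(3.130×10^3 m⁻¹)(8.60 A) = 3.383×10^-2 T.

B ≈ 33.8 mT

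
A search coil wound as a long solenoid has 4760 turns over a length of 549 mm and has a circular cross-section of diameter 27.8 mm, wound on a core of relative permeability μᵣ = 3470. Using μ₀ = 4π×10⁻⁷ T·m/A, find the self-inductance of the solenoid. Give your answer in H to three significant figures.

A = π(d/2)² = π(1.390×10^-2 m)² = 6.070×10^-4 m².
For a long solenoid, L = μ₀μᵣN²A/ℓ.
L = (4π×10⁻⁷)(3470)(4760)²(6.070×10^-4)/(0.549 m) = 109.2 H.

L ≈ 109 H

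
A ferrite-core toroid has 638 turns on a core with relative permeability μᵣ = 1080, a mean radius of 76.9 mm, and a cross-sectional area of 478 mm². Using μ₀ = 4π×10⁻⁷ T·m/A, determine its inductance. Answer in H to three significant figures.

L ≈ 0.547 H

For a thin toroid, L = μ₀μᵣN²A/(2πR).
L = (4π×10⁻⁷)(1080)(638)²(4.780×10^-4) / (2π×7.690×10^-2 m) = 0.5465 H.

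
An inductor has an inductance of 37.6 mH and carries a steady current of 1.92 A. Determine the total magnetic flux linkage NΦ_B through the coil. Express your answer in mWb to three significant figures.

From L = NΦ_B/I, the flux linkage is NΦ_B = LI.
NΦ_B = (3.760×10^-2 H)(1.92 A) = 7.219×10^-2 Wb.

NΦ_B ≈ 72.2 mWb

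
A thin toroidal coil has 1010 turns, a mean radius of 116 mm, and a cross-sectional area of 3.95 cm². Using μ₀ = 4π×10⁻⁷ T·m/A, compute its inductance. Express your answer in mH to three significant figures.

L ≈ 0.695 mH

For a thin toroid, L = μ₀N²A/(2πR).
L = (4π×10⁻⁷)(1010)²(3.950×10^-4) / (2π×0.116 m) = 6.947×10^-4 H.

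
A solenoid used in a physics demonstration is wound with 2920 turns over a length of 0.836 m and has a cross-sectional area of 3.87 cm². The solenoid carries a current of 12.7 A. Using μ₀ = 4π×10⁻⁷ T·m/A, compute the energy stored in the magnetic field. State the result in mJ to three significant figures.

U ≈ 400 mJ

A = 3.87 cm² = 3.870×10^-4 m².
L = μ₀N²A/ℓ = (4π×10⁻⁷)(2920)²(3.870×10^-4)/(0.836) = 4.960×10^-3 H.
U = ½LI² = ½(4.960×10^-3)(12.7)² = 0.4 J.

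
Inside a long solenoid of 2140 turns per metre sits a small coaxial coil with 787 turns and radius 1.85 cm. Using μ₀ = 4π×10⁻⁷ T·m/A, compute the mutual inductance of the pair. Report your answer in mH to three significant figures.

M ≈ 2.28 mH

The outer solenoid produces a uniform field B₁ = μ₀n₁I₁ across the inner coil,
so the flux linkage is N₂Φ = N₂B₁A₂ = μ₀n₁N₂A₂·I₁, giving M = μ₀n₁N₂A₂.
A₂ = πr² = π(1.850×10^-2 m)² = 1.075×10^-3 m².
M = (4π×10⁻⁷)(2140)(787)(1.075×10^-3) = 2.276×10^-3 H.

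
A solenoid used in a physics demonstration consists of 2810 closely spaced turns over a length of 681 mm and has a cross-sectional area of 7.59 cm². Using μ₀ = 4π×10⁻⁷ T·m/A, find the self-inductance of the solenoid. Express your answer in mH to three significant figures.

A = 7.59 cm² = 7.590×10^-4 m².
For a long solenoid, L = μ₀N²A/ℓ.
L = (4π×10⁻⁷)(2810)²(7.590×10^-4)/(0.681 m) = 1.106×10^-2 H.

L ≈ 11.1 mH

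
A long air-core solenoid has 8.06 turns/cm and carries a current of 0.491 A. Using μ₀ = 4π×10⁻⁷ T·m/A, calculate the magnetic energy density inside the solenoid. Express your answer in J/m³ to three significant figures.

u ≈ 0.0984 J/m³

B = μ₀nI = (4π×10⁻⁷)(806)(0.491) = 4.973×10^-4 T.
u = B²/(2μ₀) = (4.973×10^-4)²/(2×4π×10⁻⁷) = 9.840×10^-2 J/m³.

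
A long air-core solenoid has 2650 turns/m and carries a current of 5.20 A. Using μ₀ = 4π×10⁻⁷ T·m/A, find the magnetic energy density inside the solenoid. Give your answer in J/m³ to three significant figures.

u ≈ 119 J/m³

B = μ₀nI = (4π×10⁻⁷)(2.650×10^3)(5.20) = 1.732×10^-2 T.
u = B²/(2μ₀) = (1.732×10^-2)²/(2×4π×10⁻⁷) = 119.3 J/m³.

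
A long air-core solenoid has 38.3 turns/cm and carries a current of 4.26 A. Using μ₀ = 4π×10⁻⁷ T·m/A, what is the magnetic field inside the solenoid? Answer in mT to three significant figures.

B ≈ 20.5 mT

Inside a long solenoid, B = μ₀nI.
B = (4π×10⁻⁷)(3.830×10^3 m⁻¹)(4.26 A) = 2.050×10^-2 T.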